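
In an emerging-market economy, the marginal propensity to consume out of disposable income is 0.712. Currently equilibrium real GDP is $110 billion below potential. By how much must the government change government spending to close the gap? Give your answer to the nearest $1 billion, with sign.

Spending multiplier = 1/(1 − MPC) = 1/(1 − 0.712) = 1/0.288 ≈ 3.472.
Need ΔY = +$110 billion, so ΔG = ΔY/k = (+$110 billion) × 0.288 ≈ +$32 billion.
The government should increase government spending by $32 billion.

+$32 billion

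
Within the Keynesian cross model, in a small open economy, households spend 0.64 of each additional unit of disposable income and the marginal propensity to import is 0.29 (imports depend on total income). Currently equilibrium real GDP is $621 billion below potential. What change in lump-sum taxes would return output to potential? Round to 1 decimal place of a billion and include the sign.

Spending multiplier = 1/(1 − c + m) = 1/(1 − 0.64 + 0.29) = 1/0.65 ≈ 1.538.
Tax multiplier = −c·k = −0.64/0.65 ≈ −0.985. Need ΔY = +$621 billion, so ΔT = ΔY/(−c·k) = −(+$621 billion) × 0.65 / 0.64 ≈ −$630.7 billion.
The government should cut lump-sum taxes by $630.7 billion.

−$630.7 billion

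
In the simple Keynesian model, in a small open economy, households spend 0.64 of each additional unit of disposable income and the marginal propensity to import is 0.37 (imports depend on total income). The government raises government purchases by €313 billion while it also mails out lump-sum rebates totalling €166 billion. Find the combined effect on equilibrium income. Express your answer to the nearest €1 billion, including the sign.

+€574 billion

Expenditure multiplier = 1/(1 − c + m) = 1/(1 − 0.64 + 0.37) = 1/0.73 ≈ 1.37.
ΔG contributes k·ΔG = (+€313 billion) / 0.73 ≈ +€428.8 billion.
ΔT of −€166 billion changes first-round spending by −c·ΔT = +€106.24 billion, contributing k·(−c·ΔT) = (+€106.24 billion) / 0.73 ≈ +€145.5 billion.
Net ΔY = k(ΔG − c·ΔT) = (+€419.24 billion) / 0.73 ≈ +€574 billion.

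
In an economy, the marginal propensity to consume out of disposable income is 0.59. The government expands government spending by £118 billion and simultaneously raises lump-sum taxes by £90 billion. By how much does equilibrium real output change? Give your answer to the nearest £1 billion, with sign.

+£158 billion

Expenditure multiplier = 1/(1 − MPC) = 1/(1 − 0.59) = 1/0.41 ≈ 2.439.
ΔG contributes k·ΔG = (+£118 billion) / 0.41 ≈ +£287.8 billion.
ΔT of +£90 billion changes first-round spending by −c·ΔT = −£53.1 billion, contributing k·(−c·ΔT) = (−£53.1 billion) / 0.41 ≈ −£129.5 billion.
Net ΔY = k(ΔG − c·ΔT) = (+£64.9 billion) / 0.41 ≈ +£158 billion.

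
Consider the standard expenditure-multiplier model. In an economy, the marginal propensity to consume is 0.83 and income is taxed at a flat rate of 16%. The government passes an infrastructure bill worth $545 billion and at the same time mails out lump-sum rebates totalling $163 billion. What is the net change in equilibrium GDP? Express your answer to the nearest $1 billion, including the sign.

Expenditure multiplier = 1/(1 − c(1−t)) = 1/(1 − 0.83×0.84) = 1/0.3028 ≈ 3.303.
ΔG contributes k·ΔG = (+$545 billion) / 0.3028 ≈ +$1,799.9 billion.
ΔT of −$163 billion changes first-round spending by −c·ΔT = +$135.29 billion, contributing k·(−c·ΔT) = (+$135.29 billion) / 0.3028 ≈ +$446.8 billion.
Net ΔY = k(ΔG − c·ΔT) = (+$680.29 billion) / 0.3028 ≈ +$2,247 billion.

+$2,247 billion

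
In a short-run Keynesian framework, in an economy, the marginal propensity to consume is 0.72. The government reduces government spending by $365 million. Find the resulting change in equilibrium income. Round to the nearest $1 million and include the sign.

−$1,304 million

Spending multiplier = 1/(1 − MPC) = 1/(1 − 0.72) = 1/0.28 ≈ 3.571.
ΔY = k × ΔG = (−$365 million) / 0.28 ≈ −$1,304 million.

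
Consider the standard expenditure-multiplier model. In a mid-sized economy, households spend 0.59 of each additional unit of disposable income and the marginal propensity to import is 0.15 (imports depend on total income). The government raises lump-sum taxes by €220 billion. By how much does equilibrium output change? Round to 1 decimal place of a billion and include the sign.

A lump-sum tax change of +€220 billion shifts disposable income by −€220 billion; first-round consumption changes by −c × ΔT = −0.59 × (+€220 billion) = −€129.8 billion.
Expenditure multiplier = 1/(1 − c + m) = 1/(1 − 0.59 + 0.15) = 1/0.56 ≈ 1.786.
The tax multiplier is −c × k ≈ −1.054, so ΔY = k × (−c·ΔT) = (−€129.8 billion) / 0.56 ≈ −€231.8 billion.

−€231.8 billion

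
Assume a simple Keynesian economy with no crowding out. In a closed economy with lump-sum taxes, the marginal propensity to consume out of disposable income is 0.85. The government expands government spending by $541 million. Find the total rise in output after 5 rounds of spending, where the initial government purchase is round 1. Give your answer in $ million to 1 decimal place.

$2,006.4 million

Round 1 adds ΔG = $541 million; each later round is MPC = 0.85 times the previous.
After 5 rounds: 541 + 459.85 + 390.8725 + 332.241625 + 282.40538125 = ΔG·(1 − c^5)/(1 − c) = 541 × (1 − 0.4437053125)/0.15 ≈ $2,006.4 million.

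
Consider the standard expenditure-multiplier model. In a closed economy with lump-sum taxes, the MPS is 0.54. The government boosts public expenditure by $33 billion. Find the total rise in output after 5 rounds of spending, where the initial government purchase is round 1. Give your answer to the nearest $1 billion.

$60 billion

MPC = 1 − MPS = 1 − 0.54 = 0.46.
Round 1 adds ΔG = $33 billion; each later round is MPC = 0.46 times the previous.
After 5 rounds: 33 + 15.18 + 6.9828 + 3.212088 + 1.47756048 = ΔG·(1 − c^5)/(1 − c) = 33 × (1 − 0.0205962976)/0.54 ≈ $60 billion.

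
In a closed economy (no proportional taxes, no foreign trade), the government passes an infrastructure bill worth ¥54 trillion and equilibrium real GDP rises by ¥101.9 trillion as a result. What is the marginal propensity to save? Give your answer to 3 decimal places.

Implied spending multiplier k = ΔY/ΔG = 101.9/54 ≈ 1.887.
Since k = 1/(1 − MPC), MPC = 1 − 1/k = 1 − ΔG/ΔY = 1 − 54/101.9 ≈ 0.470.
MPS = 1 − MPC = 0.530.

0.530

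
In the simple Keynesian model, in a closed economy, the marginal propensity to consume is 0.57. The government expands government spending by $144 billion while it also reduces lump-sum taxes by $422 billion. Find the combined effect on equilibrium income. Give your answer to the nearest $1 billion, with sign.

+$894 billion

Expenditure multiplier = 1/(1 − MPC) = 1/(1 − 0.57) = 1/0.43 ≈ 2.326.
ΔG contributes k·ΔG = (+$144 billion) / 0.43 ≈ +$334.9 billion.
ΔT of −$422 billion changes first-round spending by −c·ΔT = +$240.54 billion, contributing k·(−c·ΔT) = (+$240.54 billion) / 0.43 ≈ +$559.4 billion.
Net ΔY = k(ΔG − c·ΔT) = (+$384.54 billion) / 0.43 ≈ +$894 billion.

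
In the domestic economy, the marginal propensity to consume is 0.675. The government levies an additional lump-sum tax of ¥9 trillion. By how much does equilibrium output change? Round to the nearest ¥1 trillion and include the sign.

A lump-sum tax change of +¥9 trillion shifts disposable income by −¥9 trillion; first-round consumption changes by −c × ΔT = −0.675 × (+¥9 trillion) = −¥6.075 trillion.
Expenditure multiplier = 1/(1 − MPC) = 1/(1 − 0.675) = 1/0.325 ≈ 3.077.
The tax multiplier is −c × k ≈ −2.077, so ΔY = k × (−c·ΔT) = (−¥6.075 trillion) / 0.325 ≈ −¥19 trillion.

−¥19 trillion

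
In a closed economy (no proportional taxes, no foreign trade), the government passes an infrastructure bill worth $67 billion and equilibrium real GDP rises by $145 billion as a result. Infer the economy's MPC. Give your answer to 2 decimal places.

Implied spending multiplier k = ΔY/ΔG = 145/67 ≈ 2.1642.
Since k = 1/(1 − MPC), MPC = 1 − 1/k = 1 − ΔG/ΔY = 1 − 67/145 ≈ 0.54.

0.54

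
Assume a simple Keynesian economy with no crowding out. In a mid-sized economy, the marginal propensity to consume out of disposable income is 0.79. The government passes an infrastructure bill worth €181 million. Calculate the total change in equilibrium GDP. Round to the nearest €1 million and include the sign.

Government-spending multiplier = 1/(1 − MPC) = 1/(1 − 0.79) = 1/0.21 ≈ 4.762.
ΔY = k × ΔG = (+€181 million) / 0.21 ≈ +€862 million.

+€862 million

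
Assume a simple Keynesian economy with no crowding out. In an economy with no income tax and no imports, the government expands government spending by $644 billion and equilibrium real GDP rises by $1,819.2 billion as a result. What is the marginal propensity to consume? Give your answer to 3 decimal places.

0.646

Implied spending multiplier k = ΔY/ΔG = 1,819.2/644 ≈ 2.8248.
Since k = 1/(1 − MPC), MPC = 1 − 1/k = 1 − ΔG/ΔY = 1 − 644/1,819.2 ≈ 0.646.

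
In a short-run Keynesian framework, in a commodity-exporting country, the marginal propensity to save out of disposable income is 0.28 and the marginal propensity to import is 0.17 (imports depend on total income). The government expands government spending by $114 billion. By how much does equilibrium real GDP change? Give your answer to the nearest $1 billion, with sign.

MPC = 1 − MPS = 1 − 0.28 = 0.72.
Spending multiplier = 1/(1 − c + m) = 1/(1 − 0.72 + 0.17) = 1/0.45 ≈ 2.222.
ΔY = k × ΔG = (+$114 billion) / 0.45 ≈ +$253 billion.

+$253 billion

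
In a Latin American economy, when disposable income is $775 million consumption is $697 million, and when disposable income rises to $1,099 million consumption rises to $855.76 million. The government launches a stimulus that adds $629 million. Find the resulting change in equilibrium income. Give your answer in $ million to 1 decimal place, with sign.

+$1,233.3 million

MPC = ΔC/ΔYd = (855.76 − 697)/(1,099 − 775) = 158.76/324 = 0.49.
Government-spending multiplier = 1/(1 − MPC) = 1/(1 − 0.49) = 1/0.51 ≈ 1.961.
ΔY = k × ΔG = (+$629 million) / 0.51 ≈ +$1,233.3 million.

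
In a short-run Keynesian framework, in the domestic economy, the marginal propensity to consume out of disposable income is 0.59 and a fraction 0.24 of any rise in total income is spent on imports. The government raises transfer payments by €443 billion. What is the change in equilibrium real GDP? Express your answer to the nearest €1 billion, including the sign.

The transfer change shifts disposable income by +€443 billion, so first-round consumption changes by c·ΔTR = 0.59 × (+€443 billion) = +€261.37 billion.
Expenditure multiplier = 1/(1 − c + m) = 1/(1 − 0.59 + 0.24) = 1/0.65 ≈ 1.538.
The transfer multiplier is c × k ≈ 0.908, so ΔY = k × (c·ΔTR) = (+€261.37 billion) / 0.65 ≈ +€402 billion.

+€402 billion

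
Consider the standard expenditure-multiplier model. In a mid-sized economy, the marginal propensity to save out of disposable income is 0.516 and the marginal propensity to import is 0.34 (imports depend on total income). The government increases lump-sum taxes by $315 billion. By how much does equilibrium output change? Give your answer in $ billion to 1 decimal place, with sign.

−$178.1 billion

MPC = 1 − MPS = 1 − 0.516 = 0.484.
A lump-sum tax change of +$315 billion shifts disposable income by −$315 billion; first-round consumption changes by −c × ΔT = −0.484 × (+$315 billion) = −$152.46 billion.
Expenditure multiplier = 1/(1 − c + m) = 1/(1 − 0.484 + 0.34) = 1/0.856 ≈ 1.168.
The tax multiplier is −c × k ≈ −0.565, so ΔY = k × (−c·ΔT) = (−$152.46 billion) / 0.856 ≈ −$178.1 billion.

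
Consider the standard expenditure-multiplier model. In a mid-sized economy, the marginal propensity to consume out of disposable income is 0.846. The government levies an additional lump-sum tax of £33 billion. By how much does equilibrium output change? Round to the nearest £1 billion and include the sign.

−£181 billion

A lump-sum tax change of +£33 billion shifts disposable income by −£33 billion; first-round consumption changes by −c × ΔT = −0.846 × (+£33 billion) = −£27.918 billion.
Expenditure multiplier = 1/(1 − MPC) = 1/(1 − 0.846) = 1/0.154 ≈ 6.494.
The tax multiplier is −c × k ≈ −5.494, so ΔY = k × (−c·ΔT) = (−£27.918 billion) / 0.154 ≈ −£181 billion.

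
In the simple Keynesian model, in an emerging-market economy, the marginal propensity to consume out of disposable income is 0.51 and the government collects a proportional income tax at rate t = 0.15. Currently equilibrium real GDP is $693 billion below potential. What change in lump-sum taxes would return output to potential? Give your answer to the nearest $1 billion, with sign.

−$770 billion

Spending multiplier = 1/(1 − c(1−t)) = 1/(1 − 0.51×0.85) = 1/0.5665 ≈ 1.765.
Tax multiplier = −c·k = −0.51/0.5665 ≈ −0.9. Need ΔY = +$693 billion, so ΔT = ΔY/(−c·k) = −(+$693 billion) × 0.5665 / 0.51 ≈ −$770 billion.
The government should cut lump-sum taxes by $770 billion.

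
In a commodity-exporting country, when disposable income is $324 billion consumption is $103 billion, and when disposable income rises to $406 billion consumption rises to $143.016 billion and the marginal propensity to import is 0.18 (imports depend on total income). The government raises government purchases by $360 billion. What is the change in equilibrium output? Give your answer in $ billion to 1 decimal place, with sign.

MPC = ΔC/ΔYd = (143.016 − 103)/(406 − 324) = 40.016/82 = 0.488.
Expenditure multiplier = 1/(1 − c + m) = 1/(1 − 0.488 + 0.18) = 1/0.692 ≈ 1.445.
ΔY = k × ΔG = (+$360 billion) / 0.692 ≈ +$520.2 billion.

+$520.2 billion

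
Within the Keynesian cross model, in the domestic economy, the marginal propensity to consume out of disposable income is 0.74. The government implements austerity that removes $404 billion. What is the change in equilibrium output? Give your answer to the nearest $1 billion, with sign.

Government-spending multiplier = 1/(1 − MPC) = 1/(1 − 0.74) = 1/0.26 ≈ 3.846.
ΔY = k × ΔG = (−$404 billion) / 0.26 ≈ −$1,554 billion.

−$1,554 billion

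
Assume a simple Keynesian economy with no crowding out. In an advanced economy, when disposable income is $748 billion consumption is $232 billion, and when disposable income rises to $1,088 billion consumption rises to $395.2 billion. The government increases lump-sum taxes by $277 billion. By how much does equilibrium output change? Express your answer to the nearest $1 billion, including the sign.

−$256 billion

MPC = ΔC/ΔYd = (395.2 − 232)/(1,088 − 748) = 163.2/340 = 0.48.
A lump-sum tax change of +$277 billion shifts disposable income by −$277 billion; first-round consumption changes by −c × ΔT = −0.48 × (+$277 billion) = −$132.96 billion.
Expenditure multiplier = 1/(1 − MPC) = 1/(1 − 0.48) = 1/0.52 ≈ 1.923.
The tax multiplier is −c × k ≈ −0.923, so ΔY = k × (−c·ΔT) = (−$132.96 billion) / 0.52 ≈ −$256 billion.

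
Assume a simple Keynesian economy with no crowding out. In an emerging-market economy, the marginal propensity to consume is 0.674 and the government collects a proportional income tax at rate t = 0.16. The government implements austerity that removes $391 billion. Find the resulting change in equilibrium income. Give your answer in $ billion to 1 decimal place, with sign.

Spending multiplier = 1/(1 − c(1−t)) = 1/(1 − 0.674×0.84) = 1/0.43384 ≈ 2.305.
ΔY = k × ΔG = (−$391 billion) / 0.43384 ≈ −$901.3 billion.

−$901.3 billion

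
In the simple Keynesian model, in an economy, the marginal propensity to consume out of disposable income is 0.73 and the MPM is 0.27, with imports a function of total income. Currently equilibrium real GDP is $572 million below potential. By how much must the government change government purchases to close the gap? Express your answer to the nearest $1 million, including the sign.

Spending multiplier = 1/(1 − c + m) = 1/(1 − 0.73 + 0.27) = 1/0.54 ≈ 1.852.
Need ΔY = +$572 million, so ΔG = ΔY/k = (+$572 million) × 0.54 ≈ +$309 million.
The government should increase government purchases by $309 million.

+$309 million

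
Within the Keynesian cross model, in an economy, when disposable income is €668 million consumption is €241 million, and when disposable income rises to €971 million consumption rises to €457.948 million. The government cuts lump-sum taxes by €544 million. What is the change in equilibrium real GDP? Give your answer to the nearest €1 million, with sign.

+€1,371 million

MPC = ΔC/ΔYd = (457.948 − 241)/(971 − 668) = 216.948/303 = 0.716.
A lump-sum tax change of −€544 million shifts disposable income by +€544 million; first-round consumption changes by −c × ΔT = −0.716 × (−€544 million) = +€389.504 million.
Expenditure multiplier = 1/(1 − MPC) = 1/(1 − 0.716) = 1/0.284 ≈ 3.521.
The tax multiplier is −c × k ≈ −2.521, so ΔY = k × (−c·ΔT) = (+€389.504 million) / 0.284 ≈ +€1,371 million.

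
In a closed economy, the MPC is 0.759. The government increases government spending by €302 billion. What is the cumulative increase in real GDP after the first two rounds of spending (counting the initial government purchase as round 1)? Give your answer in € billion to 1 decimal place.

Round 1 adds ΔG = €302 billion; each later round is MPC = 0.759 times the previous.
After 2 rounds: 302 + 229.218 = ΔG·(1 − c^2)/(1 − c) = 302 × (1 − 0.576081)/0.241 ≈ €531.2 billion.

€531.2 billion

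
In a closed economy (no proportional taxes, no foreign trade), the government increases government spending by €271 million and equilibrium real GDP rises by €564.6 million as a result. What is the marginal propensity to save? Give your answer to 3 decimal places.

0.480

Implied spending multiplier k = ΔY/ΔG = 564.6/271 ≈ 2.0834.
Since k = 1/(1 − MPC), MPC = 1 − 1/k = 1 − ΔG/ΔY = 1 − 271/564.6 ≈ 0.520.
MPS = 1 − MPC = 0.480.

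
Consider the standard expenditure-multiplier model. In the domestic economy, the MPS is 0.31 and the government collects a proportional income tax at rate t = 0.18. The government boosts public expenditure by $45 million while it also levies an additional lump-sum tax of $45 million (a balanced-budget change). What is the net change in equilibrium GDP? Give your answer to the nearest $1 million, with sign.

+$32 million

MPC = 1 − MPS = 1 − 0.31 = 0.69.
Expenditure multiplier = 1/(1 − c(1−t)) = 1/(1 − 0.69×0.82) = 1/0.4342 ≈ 2.303.
ΔG contributes k·ΔG = (+$45 million) / 0.4342 ≈ +$103.6 million.
ΔT of +$45 million changes first-round spending by −c·ΔT = −$31.05 million, contributing k·(−c·ΔT) = (−$31.05 million) / 0.4342 ≈ −$71.5 million.
Net ΔY = k(ΔG − c·ΔT) = (+$13.95 million) / 0.4342 ≈ +$32 million.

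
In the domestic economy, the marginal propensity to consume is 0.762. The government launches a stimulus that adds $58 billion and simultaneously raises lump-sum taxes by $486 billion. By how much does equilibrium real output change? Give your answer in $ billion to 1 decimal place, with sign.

−$1,312.3 billion

Expenditure multiplier = 1/(1 − MPC) = 1/(1 − 0.762) = 1/0.238 ≈ 4.202.
ΔG contributes k·ΔG = (+$58 billion) / 0.238 ≈ +$243.7 billion.
ΔT of +$486 billion changes first-round spending by −c·ΔT = −$370.332 billion, contributing k·(−c·ΔT) = (−$370.332 billion) / 0.238 ≈ −$1,556 billion.
Net ΔY = k(ΔG − c·ΔT) = (−$312.332 billion) / 0.238 ≈ −$1,312.3 billion.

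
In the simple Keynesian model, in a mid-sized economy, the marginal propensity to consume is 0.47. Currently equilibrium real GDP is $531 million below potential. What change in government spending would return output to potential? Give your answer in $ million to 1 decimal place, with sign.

Spending multiplier = 1/(1 − MPC) = 1/(1 − 0.47) = 1/0.53 ≈ 1.887.
Need ΔY = +$531 million, so ΔG = ΔY/k = (+$531 million) × 0.53 ≈ +$281.4 million.
The government should increase government spending by $281.4 million.

+$281.4 million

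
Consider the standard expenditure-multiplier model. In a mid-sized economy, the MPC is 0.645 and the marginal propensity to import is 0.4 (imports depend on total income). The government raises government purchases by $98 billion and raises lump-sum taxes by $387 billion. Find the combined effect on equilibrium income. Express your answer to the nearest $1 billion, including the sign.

Expenditure multiplier = 1/(1 − c + m) = 1/(1 − 0.645 + 0.4) = 1/0.755 ≈ 1.325.
ΔG contributes k·ΔG = (+$98 billion) / 0.755 ≈ +$129.8 billion.
ΔT of +$387 billion changes first-round spending by −c·ΔT = −$249.615 billion, contributing k·(−c·ΔT) = (−$249.615 billion) / 0.755 ≈ −$330.6 billion.
Net ΔY = k(ΔG − c·ΔT) = (−$151.615 billion) / 0.755 ≈ −$201 billion.

−$201 billion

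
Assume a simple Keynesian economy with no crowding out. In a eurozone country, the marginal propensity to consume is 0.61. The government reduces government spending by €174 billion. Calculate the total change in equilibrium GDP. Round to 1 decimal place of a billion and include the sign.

Government-spending multiplier = 1/(1 − MPC) = 1/(1 − 0.61) = 1/0.39 ≈ 2.564.
ΔY = k × ΔG = (−€174 billion) / 0.39 ≈ −€446.2 billion.

−€446.2 billion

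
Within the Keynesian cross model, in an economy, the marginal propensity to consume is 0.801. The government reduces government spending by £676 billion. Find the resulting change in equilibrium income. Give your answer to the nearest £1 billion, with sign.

−£3,397 billion

Spending multiplier = 1/(1 − MPC) = 1/(1 − 0.801) = 1/0.199 ≈ 5.025.
ΔY = k × ΔG = (−£676 billion) / 0.199 ≈ −£3,397 billion.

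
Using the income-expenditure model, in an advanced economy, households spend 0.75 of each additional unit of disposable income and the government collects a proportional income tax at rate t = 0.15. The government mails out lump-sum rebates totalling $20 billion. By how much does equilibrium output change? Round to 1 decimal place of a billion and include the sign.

+$41.4 billion

A lump-sum tax change of −$20 billion shifts disposable income by +$20 billion; first-round consumption changes by −c × ΔT = −0.75 × (−$20 billion) = +$15 billion.
Expenditure multiplier = 1/(1 − c(1−t)) = 1/(1 − 0.75×0.85) = 1/0.3625 ≈ 2.759.
The tax multiplier is −c × k ≈ −2.069, so ΔY = k × (−c·ΔT) = (+$15 billion) / 0.3625 ≈ +$41.4 billion.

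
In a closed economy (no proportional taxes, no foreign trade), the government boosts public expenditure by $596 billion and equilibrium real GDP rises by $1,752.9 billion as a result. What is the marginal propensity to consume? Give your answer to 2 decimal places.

Implied spending multiplier k = ΔY/ΔG = 1,752.9/596 ≈ 2.9411.
Since k = 1/(1 − MPC), MPC = 1 − 1/k = 1 − ΔG/ΔY = 1 − 596/1,752.9 ≈ 0.66.

0.66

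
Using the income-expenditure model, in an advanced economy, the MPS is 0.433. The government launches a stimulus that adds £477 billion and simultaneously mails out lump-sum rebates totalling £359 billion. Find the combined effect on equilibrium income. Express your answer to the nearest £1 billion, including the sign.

MPC = 1 − MPS = 1 − 0.433 = 0.567.
Expenditure multiplier = 1/(1 − MPC) = 1/(1 − 0.567) = 1/0.433 ≈ 2.309.
ΔG contributes k·ΔG = (+£477 billion) / 0.433 ≈ +£1,101.6 billion.
ΔT of −£359 billion changes first-round spending by −c·ΔT = +£203.553 billion, contributing k·(−c·ΔT) = (+£203.553 billion) / 0.433 ≈ +£470.1 billion.
Net ΔY = k(ΔG − c·ΔT) = (+£680.553 billion) / 0.433 ≈ +£1,572 billion.

+£1,572 billion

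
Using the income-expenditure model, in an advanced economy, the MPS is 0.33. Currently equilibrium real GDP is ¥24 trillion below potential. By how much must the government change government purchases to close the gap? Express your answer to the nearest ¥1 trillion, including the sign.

+¥8 trillion

MPC = 1 − MPS = 1 − 0.33 = 0.67.
Spending multiplier = 1/(1 − MPC) = 1/(1 − 0.67) = 1/0.33 ≈ 3.03.
Need ΔY = +¥24 trillion, so ΔG = ΔY/k = (+¥24 trillion) × 0.33 ≈ +¥8 trillion.
The government should increase government purchases by ¥8 trillion.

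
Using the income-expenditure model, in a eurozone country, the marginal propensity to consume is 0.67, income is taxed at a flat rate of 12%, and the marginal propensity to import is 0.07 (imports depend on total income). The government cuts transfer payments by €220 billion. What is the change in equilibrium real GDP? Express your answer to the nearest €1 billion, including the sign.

−€307 billion

The transfer change shifts disposable income by −€220 billion, so first-round consumption changes by c·ΔTR = 0.67 × (−€220 billion) = −€147.4 billion.
Expenditure multiplier = 1/(1 − c(1−t) + m) = 1/(1 − 0.67×0.88 + 0.07) = 1/0.4804 ≈ 2.082.
The transfer multiplier is c × k ≈ 1.395, so ΔY = k × (c·ΔTR) = (−€147.4 billion) / 0.4804 ≈ −€307 billion.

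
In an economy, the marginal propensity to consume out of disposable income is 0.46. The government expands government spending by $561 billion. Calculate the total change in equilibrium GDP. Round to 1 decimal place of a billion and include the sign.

+$1,038.9 billion

Expenditure multiplier = 1/(1 − MPC) = 1/(1 − 0.46) = 1/0.54 ≈ 1.852.
ΔY = k × ΔG = (+$561 billion) / 0.54 ≈ +$1,038.9 billion.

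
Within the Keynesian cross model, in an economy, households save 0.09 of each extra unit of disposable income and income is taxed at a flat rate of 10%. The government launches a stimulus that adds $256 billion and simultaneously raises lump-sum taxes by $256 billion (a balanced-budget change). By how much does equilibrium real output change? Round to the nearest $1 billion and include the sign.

+$127 billion

MPC = 1 − MPS = 1 − 0.09 = 0.91.
Expenditure multiplier = 1/(1 − c(1−t)) = 1/(1 − 0.91×0.9) = 1/0.181 ≈ 5.525.
ΔG contributes k·ΔG = (+$256 billion) / 0.181 ≈ +$1,414.4 billion.
ΔT of +$256 billion changes first-round spending by −c·ΔT = −$232.96 billion, contributing k·(−c·ΔT) = (−$232.96 billion) / 0.181 ≈ −$1,287.1 billion.
Net ΔY = k(ΔG − c·ΔT) = (+$23.04 billion) / 0.181 ≈ +$127 billion.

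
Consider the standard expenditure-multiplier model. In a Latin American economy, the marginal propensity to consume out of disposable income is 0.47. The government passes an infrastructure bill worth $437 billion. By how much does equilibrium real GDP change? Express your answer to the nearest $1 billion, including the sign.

+$825 billion

Spending multiplier = 1/(1 − MPC) = 1/(1 − 0.47) = 1/0.53 ≈ 1.887.
ΔY = k × ΔG = (+$437 billion) / 0.53 ≈ +$825 billion.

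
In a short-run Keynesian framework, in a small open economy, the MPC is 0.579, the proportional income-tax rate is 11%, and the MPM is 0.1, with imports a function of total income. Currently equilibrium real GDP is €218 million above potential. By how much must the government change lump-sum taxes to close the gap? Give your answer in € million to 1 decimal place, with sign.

Spending multiplier = 1/(1 − c(1−t) + m) = 1/(1 − 0.579×0.89 + 0.1) = 1/0.58469 ≈ 1.71.
Tax multiplier = −c·k = −0.579/0.58469 ≈ −0.99. Need ΔY = −€218 million, so ΔT = ΔY/(−c·k) = −(−€218 million) × 0.58469 / 0.579 ≈ +€220.1 million.
The government should raise lump-sum taxes by €220.1 million.

+€220.1 million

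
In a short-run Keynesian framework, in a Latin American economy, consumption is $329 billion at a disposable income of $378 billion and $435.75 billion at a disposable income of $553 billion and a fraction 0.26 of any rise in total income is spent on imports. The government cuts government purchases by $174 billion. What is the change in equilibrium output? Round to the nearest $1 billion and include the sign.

−$268 billion

MPC = ΔC/ΔYd = (435.75 − 329)/(553 − 378) = 106.75/175 = 0.61.
Expenditure multiplier = 1/(1 − c + m) = 1/(1 − 0.61 + 0.26) = 1/0.65 ≈ 1.538.
ΔY = k × ΔG = (−$174 billion) / 0.65 ≈ −$268 billion.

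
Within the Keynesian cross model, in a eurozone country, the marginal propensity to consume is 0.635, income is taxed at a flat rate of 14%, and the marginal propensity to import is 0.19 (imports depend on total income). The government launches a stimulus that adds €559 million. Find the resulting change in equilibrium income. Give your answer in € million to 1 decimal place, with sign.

Government-spending multiplier = 1/(1 − c(1−t) + m) = 1/(1 − 0.635×0.86 + 0.19) = 1/0.6439 ≈ 1.553.
ΔY = k × ΔG = (+€559 million) / 0.6439 ≈ +€868.1 million.

+€868.1 million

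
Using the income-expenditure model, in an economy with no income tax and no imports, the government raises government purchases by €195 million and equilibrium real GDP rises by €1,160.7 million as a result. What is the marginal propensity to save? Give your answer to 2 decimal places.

0.17

Implied spending multiplier k = ΔY/ΔG = 1,160.7/195 ≈ 5.9523.
Since k = 1/(1 − MPC), MPC = 1 − 1/k = 1 − ΔG/ΔY = 1 − 195/1,160.7 ≈ 0.83.
MPS = 1 − MPC = 0.17.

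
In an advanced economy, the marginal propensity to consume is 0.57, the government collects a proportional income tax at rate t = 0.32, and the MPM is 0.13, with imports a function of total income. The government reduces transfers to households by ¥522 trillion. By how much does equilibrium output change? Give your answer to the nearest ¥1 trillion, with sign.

−¥401 trillion

The transfer change shifts disposable income by −¥522 trillion, so first-round consumption changes by c·ΔTR = 0.57 × (−¥522 trillion) = −¥297.54 trillion.
Expenditure multiplier = 1/(1 − c(1−t) + m) = 1/(1 − 0.57×0.68 + 0.13) = 1/0.7424 ≈ 1.347.
The transfer multiplier is c × k ≈ 0.768, so ΔY = k × (c·ΔTR) = (−¥297.54 trillion) / 0.7424 ≈ −¥401 trillion.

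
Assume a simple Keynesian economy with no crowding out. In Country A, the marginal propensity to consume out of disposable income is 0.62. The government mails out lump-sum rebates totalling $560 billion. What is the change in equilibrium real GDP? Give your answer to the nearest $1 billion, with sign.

+$914 billion

A lump-sum tax change of −$560 billion shifts disposable income by +$560 billion; first-round consumption changes by −c × ΔT = −0.62 × (−$560 billion) = +$347.2 billion.
Expenditure multiplier = 1/(1 − MPC) = 1/(1 − 0.62) = 1/0.38 ≈ 2.632.
The tax multiplier is −c × k ≈ −1.632, so ΔY = k × (−c·ΔT) = (+$347.2 billion) / 0.38 ≈ +$914 billion.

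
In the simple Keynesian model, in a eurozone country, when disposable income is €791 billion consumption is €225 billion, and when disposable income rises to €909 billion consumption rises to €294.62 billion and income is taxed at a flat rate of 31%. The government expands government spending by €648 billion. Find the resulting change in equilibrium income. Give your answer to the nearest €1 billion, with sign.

MPC = ΔC/ΔYd = (294.62 − 225)/(909 − 791) = 69.62/118 = 0.59.
Expenditure multiplier = 1/(1 − c(1−t)) = 1/(1 − 0.59×0.69) = 1/0.5929 ≈ 1.687.
ΔY = k × ΔG = (+€648 billion) / 0.5929 ≈ +€1,093 billion.

+€1,093 billion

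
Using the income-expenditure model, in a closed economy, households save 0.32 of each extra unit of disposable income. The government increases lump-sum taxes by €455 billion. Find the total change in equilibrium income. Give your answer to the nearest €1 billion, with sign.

−€967 billion

MPC = 1 − MPS = 1 − 0.32 = 0.68.
A lump-sum tax change of +€455 billion shifts disposable income by −€455 billion; first-round consumption changes by −c × ΔT = −0.68 × (+€455 billion) = −€309.4 billion.
Expenditure multiplier = 1/(1 − MPC) = 1/(1 − 0.68) = 1/0.32 = 3.125.
The tax multiplier is −c × k = −2.125, so ΔY = k × (−c·ΔT) = (−€309.4 billion) / 0.32 ≈ −€967 billion.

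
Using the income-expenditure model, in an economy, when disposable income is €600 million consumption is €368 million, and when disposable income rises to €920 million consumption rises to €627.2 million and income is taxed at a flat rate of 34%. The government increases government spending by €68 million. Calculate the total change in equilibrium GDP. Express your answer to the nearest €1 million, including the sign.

MPC = ΔC/ΔYd = (627.2 − 368)/(920 − 600) = 259.2/320 = 0.81.
Spending multiplier = 1/(1 − c(1−t)) = 1/(1 − 0.81×0.66) = 1/0.4654 ≈ 2.149.
ΔY = k × ΔG = (+€68 million) / 0.4654 ≈ +€146 million.

+€146 million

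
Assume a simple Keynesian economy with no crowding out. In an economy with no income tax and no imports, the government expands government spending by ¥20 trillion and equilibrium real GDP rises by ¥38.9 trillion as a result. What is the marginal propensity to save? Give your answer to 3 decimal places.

0.514

Implied spending multiplier k = ΔY/ΔG = 38.9/20 = 1.945.
Since k = 1/(1 − MPC), MPC = 1 − 1/k = 1 − ΔG/ΔY = 1 − 20/38.9 ≈ 0.486.
MPS = 1 − MPC = 0.514.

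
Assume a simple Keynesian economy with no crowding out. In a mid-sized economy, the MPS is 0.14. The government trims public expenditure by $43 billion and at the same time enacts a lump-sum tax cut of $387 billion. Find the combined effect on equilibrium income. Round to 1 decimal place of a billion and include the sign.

MPC = 1 − MPS = 1 − 0.14 = 0.86.
Expenditure multiplier = 1/(1 − MPC) = 1/(1 − 0.86) = 1/0.14 ≈ 7.143.
ΔG contributes k·ΔG = (−$43 billion) / 0.14 ≈ −$307.1 billion.
ΔT of −$387 billion changes first-round spending by −c·ΔT = +$332.82 billion, contributing k·(−c·ΔT) = (+$332.82 billion) / 0.14 ≈ +$2,377.3 billion.
Net ΔY = k(ΔG − c·ΔT) = (+$289.82 billion) / 0.14 ≈ +$2,070.1 billion.

+$2,070.1 billion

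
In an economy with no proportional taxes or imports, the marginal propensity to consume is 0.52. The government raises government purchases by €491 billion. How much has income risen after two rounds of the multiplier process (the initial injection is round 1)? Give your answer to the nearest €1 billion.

Round 1 adds ΔG = €491 billion; each later round is MPC = 0.52 times the previous.
After 2 rounds: 491 + 255.32 = ΔG·(1 − c^2)/(1 − c) = 491 × (1 − 0.2704)/0.48 ≈ €746 billion.

€746 billion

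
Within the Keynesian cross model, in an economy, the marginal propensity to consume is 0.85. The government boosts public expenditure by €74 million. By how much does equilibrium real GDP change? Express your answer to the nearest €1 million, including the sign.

+€493 million

Expenditure multiplier = 1/(1 − MPC) = 1/(1 − 0.85) = 1/0.15 ≈ 6.667.
ΔY = k × ΔG = (+€74 million) / 0.15 ≈ +€493 million.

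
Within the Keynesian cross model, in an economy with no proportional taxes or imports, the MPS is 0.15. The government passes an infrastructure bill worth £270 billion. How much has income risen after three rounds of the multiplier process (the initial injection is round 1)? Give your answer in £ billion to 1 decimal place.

£694.6 billion

MPC = 1 − MPS = 1 − 0.15 = 0.85.
Round 1 adds ΔG = £270 billion; each later round is MPC = 0.85 times the previous.
After 3 rounds: 270 + 229.5 + 195.075 = ΔG·(1 − c^3)/(1 − c) = 270 × (1 − 0.614125)/0.15 ≈ £694.6 billion.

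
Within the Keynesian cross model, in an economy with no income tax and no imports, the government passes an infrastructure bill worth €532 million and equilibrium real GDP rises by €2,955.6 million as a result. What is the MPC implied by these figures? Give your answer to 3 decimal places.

0.820

Implied spending multiplier k = ΔY/ΔG = 2,955.6/532 ≈ 5.5556.
Since k = 1/(1 − MPC), MPC = 1 − 1/k = 1 − ΔG/ΔY = 1 − 532/2,955.6 ≈ 0.820.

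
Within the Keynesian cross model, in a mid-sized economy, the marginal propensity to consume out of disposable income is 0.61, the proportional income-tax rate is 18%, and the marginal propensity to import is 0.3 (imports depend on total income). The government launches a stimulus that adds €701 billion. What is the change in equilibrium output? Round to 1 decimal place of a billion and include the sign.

+€876.5 billion

Spending multiplier = 1/(1 − c(1−t) + m) = 1/(1 − 0.61×0.82 + 0.3) = 1/0.7998 ≈ 1.25.
ΔY = k × ΔG = (+€701 billion) / 0.7998 ≈ +€876.5 billion.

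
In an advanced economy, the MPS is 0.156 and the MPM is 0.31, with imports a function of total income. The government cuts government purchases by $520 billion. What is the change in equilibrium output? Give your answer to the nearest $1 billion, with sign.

−$1,116 billion

MPC = 1 − MPS = 1 − 0.156 = 0.844.
Expenditure multiplier = 1/(1 − c + m) = 1/(1 − 0.844 + 0.31) = 1/0.466 ≈ 2.146.
ΔY = k × ΔG = (−$520 billion) / 0.466 ≈ −$1,116 billion.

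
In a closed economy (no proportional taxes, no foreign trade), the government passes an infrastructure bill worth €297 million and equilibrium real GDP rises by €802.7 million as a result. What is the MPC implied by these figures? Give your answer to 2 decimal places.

0.63

Implied spending multiplier k = ΔY/ΔG = 802.7/297 ≈ 2.7027.
Since k = 1/(1 − MPC), MPC = 1 − 1/k = 1 − ΔG/ΔY = 1 − 297/802.7 ≈ 0.63.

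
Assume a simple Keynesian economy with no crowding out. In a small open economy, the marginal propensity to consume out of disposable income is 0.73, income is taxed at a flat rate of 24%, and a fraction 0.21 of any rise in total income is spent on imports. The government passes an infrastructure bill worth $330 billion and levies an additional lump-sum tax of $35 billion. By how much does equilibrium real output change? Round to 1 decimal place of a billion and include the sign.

Expenditure multiplier = 1/(1 − c(1−t) + m) = 1/(1 − 0.73×0.76 + 0.21) = 1/0.6552 ≈ 1.526.
ΔG contributes k·ΔG = (+$330 billion) / 0.6552 ≈ +$503.7 billion.
ΔT of +$35 billion changes first-round spending by −c·ΔT = −$25.55 billion, contributing k·(−c·ΔT) = (−$25.55 billion) / 0.6552 ≈ −$39 billion.
Net ΔY = k(ΔG − c·ΔT) = (+$304.45 billion) / 0.6552 ≈ +$464.7 billion.

+$464.7 billion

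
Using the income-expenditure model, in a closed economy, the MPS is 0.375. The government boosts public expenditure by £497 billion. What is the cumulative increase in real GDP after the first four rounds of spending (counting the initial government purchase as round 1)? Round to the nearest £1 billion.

£1,123 billion

MPC = 1 − MPS = 1 − 0.375 = 0.625.
Round 1 adds ΔG = £497 billion; each later round is MPC = 0.625 times the previous.
After 4 rounds: 497 + 310.625 + 194.140625 + 121.337890625 = ΔG·(1 − c^4)/(1 − c) = 497 × (1 − 0.152587890625)/0.375 ≈ £1,123 billion.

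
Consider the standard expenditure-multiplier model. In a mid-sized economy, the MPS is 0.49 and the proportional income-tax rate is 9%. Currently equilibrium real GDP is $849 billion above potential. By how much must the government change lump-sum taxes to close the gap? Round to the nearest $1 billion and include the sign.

MPC = 1 − MPS = 1 − 0.49 = 0.51.
Spending multiplier = 1/(1 − c(1−t)) = 1/(1 − 0.51×0.91) = 1/0.5359 ≈ 1.866.
Tax multiplier = −c·k = −0.51/0.5359 ≈ −0.952. Need ΔY = −$849 billion, so ΔT = ΔY/(−c·k) = −(−$849 billion) × 0.5359 / 0.51 ≈ +$892 billion.
The government should raise lump-sum taxes by $892 billion.

+$892 billion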